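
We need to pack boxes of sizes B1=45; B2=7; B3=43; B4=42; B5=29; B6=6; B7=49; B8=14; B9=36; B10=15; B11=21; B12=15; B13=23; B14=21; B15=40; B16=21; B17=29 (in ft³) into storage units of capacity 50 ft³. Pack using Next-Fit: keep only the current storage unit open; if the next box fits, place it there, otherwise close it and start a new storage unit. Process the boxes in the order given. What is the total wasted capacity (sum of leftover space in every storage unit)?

94

storage unit 1: place B1 (45 ft³), 5 ft³ left
storage unit 2: place B2 (7 ft³), 43 ft³ left
storage unit 2: place B3 (43 ft³), 0 ft³ left
storage unit 3: place B4 (42 ft³), 8 ft³ left
storage unit 4: place B5 (29 ft³), 21 ft³ left
storage unit 4: place B6 (6 ft³), 15 ft³ left
storage unit 5: place B7 (49 ft³), 1 ft³ left
storage unit 6: place B8 (14 ft³), 36 ft³ left
storage unit 6: place B9 (36 ft³), 0 ft³ left
storage unit 7: place B10 (15 ft³), 35 ft³ left
storage unit 7: place B11 (21 ft³), 14 ft³ left
storage unit 8: place B12 (15 ft³), 35 ft³ left
storage unit 8: place B13 (23 ft³), 12 ft³ left
storage unit 9: place B14 (21 ft³), 29 ft³ left
storage unit 10: place B15 (40 ft³), 10 ft³ left
storage unit 11: place B16 (21 ft³), 29 ft³ left
storage unit 11: place B17 (29 ft³), 0 ft³ left
11 storage units × 50 ft³ = 550 ft³; used 456 ft³; unused 94 ft³.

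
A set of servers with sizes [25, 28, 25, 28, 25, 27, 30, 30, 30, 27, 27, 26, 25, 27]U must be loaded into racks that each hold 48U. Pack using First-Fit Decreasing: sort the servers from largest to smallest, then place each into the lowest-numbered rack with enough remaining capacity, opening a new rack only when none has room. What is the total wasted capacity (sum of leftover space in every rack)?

292

Sorted descending: 30, 30, 30, 28, 28, 27, 27, 27, 27, 26, 25, 25, 25, 25.
30U → rack 1 (remaining 18U)
30U → rack 2 (remaining 18U)
30U → rack 3 (remaining 18U)
28U → rack 4 (remaining 20U)
28U → rack 5 (remaining 20U)
27U → rack 6 (remaining 21U)
27U → rack 7 (remaining 21U)
27U → rack 8 (remaining 21U)
27U → rack 9 (remaining 21U)
26U → rack 10 (remaining 22U)
25U → rack 11 (remaining 23U)
25U → rack 12 (remaining 23U)
25U → rack 13 (remaining 23U)
25U → rack 14 (remaining 23U)
14 racks × 48U = 672U; used 380U; unused 292U.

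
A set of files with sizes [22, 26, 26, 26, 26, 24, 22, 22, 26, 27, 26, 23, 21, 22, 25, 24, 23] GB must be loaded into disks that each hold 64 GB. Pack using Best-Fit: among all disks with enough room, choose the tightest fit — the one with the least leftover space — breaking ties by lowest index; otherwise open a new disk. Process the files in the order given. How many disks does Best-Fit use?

9

disk 1: place 22 GB, 42 GB left
disk 1: place 26 GB, 16 GB left
disk 2: place 26 GB, 38 GB left
disk 2: place 26 GB, 12 GB left
disk 3: place 26 GB, 38 GB left
disk 3: place 24 GB, 14 GB left
disk 4: place 22 GB, 42 GB left
disk 4: place 22 GB, 20 GB left
disk 5: place 26 GB, 38 GB left
disk 5: place 27 GB, 11 GB left
disk 6: place 26 GB, 38 GB left
disk 6: place 23 GB, 15 GB left
disk 7: place 21 GB, 43 GB left
disk 7: place 22 GB, 21 GB left
disk 8: place 25 GB, 39 GB left
disk 8: place 24 GB, 15 GB left
disk 9: place 23 GB, 41 GB left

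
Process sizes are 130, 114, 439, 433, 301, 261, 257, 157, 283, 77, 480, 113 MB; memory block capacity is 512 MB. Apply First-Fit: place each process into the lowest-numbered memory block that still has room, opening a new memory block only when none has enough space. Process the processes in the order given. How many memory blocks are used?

130 MB → memory block 1 (remaining 382 MB)
114 MB → memory block 1 (remaining 268 MB)
439 MB → memory block 2 (remaining 73 MB)
433 MB → memory block 3 (remaining 79 MB)
301 MB → memory block 4 (remaining 211 MB)
261 MB → memory block 1 (remaining 7 MB)
257 MB → memory block 5 (remaining 255 MB)
157 MB → memory block 4 (remaining 54 MB)
283 MB → memory block 6 (remaining 229 MB)
77 MB → memory block 3 (remaining 2 MB)
480 MB → memory block 7 (remaining 32 MB)
113 MB → memory block 5 (remaining 142 MB)
Final memory blocks: [130,114,261] [439] [433,77] [301,157] [257,113] [283] [480].

7 memory blocks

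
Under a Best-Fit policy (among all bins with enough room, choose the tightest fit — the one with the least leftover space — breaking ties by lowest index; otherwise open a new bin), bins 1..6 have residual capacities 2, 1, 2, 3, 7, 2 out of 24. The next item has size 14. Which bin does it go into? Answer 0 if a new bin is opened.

No bin has ≥ 14 free, so a new bin is opened.

0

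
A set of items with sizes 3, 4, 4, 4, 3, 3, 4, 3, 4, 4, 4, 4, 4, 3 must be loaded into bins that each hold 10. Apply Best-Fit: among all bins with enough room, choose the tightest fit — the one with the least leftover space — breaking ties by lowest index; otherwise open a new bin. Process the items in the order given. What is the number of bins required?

6

bin 1: place 3, 7 left
bin 1: place 4, 3 left
bin 2: place 4, 6 left
bin 2: place 4, 2 left
bin 1: place 3, 0 left
bin 3: place 3, 7 left
bin 3: place 4, 3 left
bin 3: place 3, 0 left
bin 4: place 4, 6 left
bin 4: place 4, 2 left
bin 5: place 4, 6 left
bin 5: place 4, 2 left
bin 6: place 4, 6 left
bin 6: place 3, 3 left
Final bins: [3,4,3] [4,4] [3,4,3] [4,4] [4,4] [4,3].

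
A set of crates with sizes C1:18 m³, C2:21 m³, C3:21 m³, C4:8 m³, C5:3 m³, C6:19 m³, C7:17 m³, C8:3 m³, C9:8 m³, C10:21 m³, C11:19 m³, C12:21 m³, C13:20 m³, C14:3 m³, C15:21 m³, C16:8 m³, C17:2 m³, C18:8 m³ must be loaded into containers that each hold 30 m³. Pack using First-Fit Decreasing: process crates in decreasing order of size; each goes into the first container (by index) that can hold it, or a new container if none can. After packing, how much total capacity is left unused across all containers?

59

Sorted descending: 21, 21, 21, 21, 21, 20, 19, 19, 18, 17, 8, 8, 8, 8, 3, 3, 3, 2.
Put 21 m³ in container 1; 9 m³ remain.
Put 21 m³ in container 2; 9 m³ remain.
Put 21 m³ in container 3; 9 m³ remain.
Put 21 m³ in container 4; 9 m³ remain.
Put 21 m³ in container 5; 9 m³ remain.
Put 20 m³ in container 6; 10 m³ remain.
Put 19 m³ in container 7; 11 m³ remain.
Put 19 m³ in container 8; 11 m³ remain.
Put 18 m³ in container 9; 12 m³ remain.
Put 17 m³ in container 10; 13 m³ remain.
Put 8 m³ in container 1; 1 m³ remain.
Put 8 m³ in container 2; 1 m³ remain.
Put 8 m³ in container 3; 1 m³ remain.
Put 8 m³ in container 4; 1 m³ remain.
Put 3 m³ in container 5; 6 m³ remain.
Put 3 m³ in container 5; 3 m³ remain.
Put 3 m³ in container 5; 0 m³ remain.
Put 2 m³ in container 6; 8 m³ remain.
10 containers × 30 m³ = 300 m³; used 241 m³; unused 59 m³.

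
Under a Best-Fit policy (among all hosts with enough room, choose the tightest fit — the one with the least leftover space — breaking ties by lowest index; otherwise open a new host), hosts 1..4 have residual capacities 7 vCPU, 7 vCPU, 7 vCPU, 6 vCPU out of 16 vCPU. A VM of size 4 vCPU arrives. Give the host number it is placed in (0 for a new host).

4

Hosts with room: host 1 (7 vCPU), host 2 (7 vCPU), host 3 (7 vCPU), host 4 (6 vCPU).
Tightest fit is host 4 with 6 vCPU free.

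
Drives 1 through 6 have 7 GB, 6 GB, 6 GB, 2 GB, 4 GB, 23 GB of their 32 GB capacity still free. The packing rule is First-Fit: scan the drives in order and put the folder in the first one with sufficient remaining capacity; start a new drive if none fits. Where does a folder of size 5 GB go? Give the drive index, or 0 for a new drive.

1

Drives with room: drive 1 (7 GB), drive 2 (6 GB), drive 3 (6 GB), drive 6 (23 GB).
The first with room is drive 1.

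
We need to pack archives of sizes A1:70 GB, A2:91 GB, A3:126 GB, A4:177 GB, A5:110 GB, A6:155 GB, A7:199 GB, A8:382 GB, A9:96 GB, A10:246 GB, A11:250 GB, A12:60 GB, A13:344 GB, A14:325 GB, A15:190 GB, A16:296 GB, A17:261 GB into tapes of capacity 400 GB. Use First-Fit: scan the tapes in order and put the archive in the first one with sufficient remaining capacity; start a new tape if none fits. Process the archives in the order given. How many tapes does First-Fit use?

11 tapes

Put A1 (70 GB) in tape 1; 330 GB remain.
Put A2 (91 GB) in tape 1; 239 GB remain.
Put A3 (126 GB) in tape 1; 113 GB remain.
Put A4 (177 GB) in tape 2; 223 GB remain.
Put A5 (110 GB) in tape 1; 3 GB remain.
Put A6 (155 GB) in tape 2; 68 GB remain.
Put A7 (199 GB) in tape 3; 201 GB remain.
Put A8 (382 GB) in tape 4; 18 GB remain.
Put A9 (96 GB) in tape 3; 105 GB remain.
Put A10 (246 GB) in tape 5; 154 GB remain.
Put A11 (250 GB) in tape 6; 150 GB remain.
Put A12 (60 GB) in tape 2; 8 GB remain.
Put A13 (344 GB) in tape 7; 56 GB remain.
Put A14 (325 GB) in tape 8; 75 GB remain.
Put A15 (190 GB) in tape 9; 210 GB remain.
Put A16 (296 GB) in tape 10; 104 GB remain.
Put A17 (261 GB) in tape 11; 139 GB remain.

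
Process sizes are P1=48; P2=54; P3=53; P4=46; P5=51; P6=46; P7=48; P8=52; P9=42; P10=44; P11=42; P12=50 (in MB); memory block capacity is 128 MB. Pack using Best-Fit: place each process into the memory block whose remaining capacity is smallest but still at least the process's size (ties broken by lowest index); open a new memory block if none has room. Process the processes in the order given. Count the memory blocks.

6

memory block 1: place P1 (48 MB), 80 MB left
memory block 1: place P2 (54 MB), 26 MB left
memory block 2: place P3 (53 MB), 75 MB left
memory block 2: place P4 (46 MB), 29 MB left
memory block 3: place P5 (51 MB), 77 MB left
memory block 3: place P6 (46 MB), 31 MB left
memory block 4: place P7 (48 MB), 80 MB left
memory block 4: place P8 (52 MB), 28 MB left
memory block 5: place P9 (42 MB), 86 MB left
memory block 5: place P10 (44 MB), 42 MB left
memory block 5: place P11 (42 MB), 0 MB left
memory block 6: place P12 (50 MB), 78 MB left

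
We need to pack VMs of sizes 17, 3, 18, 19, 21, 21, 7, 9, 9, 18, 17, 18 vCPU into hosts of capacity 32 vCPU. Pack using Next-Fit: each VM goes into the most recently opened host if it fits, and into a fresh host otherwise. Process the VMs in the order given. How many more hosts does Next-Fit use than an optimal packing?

1

Next-Fit: [17,3] [18] [19] [21] [21,7] [9,9] [18] [17] [18] → 9 hosts.
8 VMs exceed 16 vCPU (half the capacity), and no two of those can share a host, so at least 8 hosts are needed.
An optimal packing achieves that bound: [21,9] [21,9] [19,7,3] [18] [18] [18] [17] [17] → 8 hosts.
Excess: 9 − 8 = 1.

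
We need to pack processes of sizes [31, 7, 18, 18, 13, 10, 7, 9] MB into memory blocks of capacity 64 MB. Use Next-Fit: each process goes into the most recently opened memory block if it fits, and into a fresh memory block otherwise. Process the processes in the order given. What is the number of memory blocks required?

memory block 1: place 31 MB, 33 MB left
memory block 1: place 7 MB, 26 MB left
memory block 1: place 18 MB, 8 MB left
memory block 2: place 18 MB, 46 MB left
memory block 2: place 13 MB, 33 MB left
memory block 2: place 10 MB, 23 MB left
memory block 2: place 7 MB, 16 MB left
memory block 2: place 9 MB, 7 MB left

2 memory blocks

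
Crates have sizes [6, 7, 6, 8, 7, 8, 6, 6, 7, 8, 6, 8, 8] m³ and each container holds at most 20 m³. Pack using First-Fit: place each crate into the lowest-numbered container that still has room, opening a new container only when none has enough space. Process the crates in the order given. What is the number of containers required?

6

Put 6 m³ in container 1; 14 m³ remain.
Put 7 m³ in container 1; 7 m³ remain.
Put 6 m³ in container 1; 1 m³ remain.
Put 8 m³ in container 2; 12 m³ remain.
Put 7 m³ in container 2; 5 m³ remain.
Put 8 m³ in container 3; 12 m³ remain.
Put 6 m³ in container 3; 6 m³ remain.
Put 6 m³ in container 3; 0 m³ remain.
Put 7 m³ in container 4; 13 m³ remain.
Put 8 m³ in container 4; 5 m³ remain.
Put 6 m³ in container 5; 14 m³ remain.
Put 8 m³ in container 5; 6 m³ remain.
Put 8 m³ in container 6; 12 m³ remain.
Final containers: [6,7,6] [8,7] [8,6,6] [7,8] [6,8] [8].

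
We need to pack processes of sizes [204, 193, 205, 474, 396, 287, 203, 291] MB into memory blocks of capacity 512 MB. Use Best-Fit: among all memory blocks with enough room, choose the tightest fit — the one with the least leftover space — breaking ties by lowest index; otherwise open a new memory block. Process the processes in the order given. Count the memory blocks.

5

204 MB → memory block 1 (remaining 308 MB)
193 MB → memory block 1 (remaining 115 MB)
205 MB → memory block 2 (remaining 307 MB)
474 MB → memory block 3 (remaining 38 MB)
396 MB → memory block 4 (remaining 116 MB)
287 MB → memory block 2 (remaining 20 MB)
203 MB → memory block 5 (remaining 309 MB)
291 MB → memory block 5 (remaining 18 MB)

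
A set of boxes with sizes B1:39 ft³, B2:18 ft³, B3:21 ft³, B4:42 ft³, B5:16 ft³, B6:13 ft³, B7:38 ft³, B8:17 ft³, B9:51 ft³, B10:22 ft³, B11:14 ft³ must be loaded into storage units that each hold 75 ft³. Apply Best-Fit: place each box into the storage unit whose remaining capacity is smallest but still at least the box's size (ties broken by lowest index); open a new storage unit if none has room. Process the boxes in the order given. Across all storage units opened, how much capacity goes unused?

84

B1 (39 ft³) → storage unit 1 (remaining 36 ft³)
B2 (18 ft³) → storage unit 1 (remaining 18 ft³)
B3 (21 ft³) → storage unit 2 (remaining 54 ft³)
B4 (42 ft³) → storage unit 2 (remaining 12 ft³)
B5 (16 ft³) → storage unit 1 (remaining 2 ft³)
B6 (13 ft³) → storage unit 3 (remaining 62 ft³)
B7 (38 ft³) → storage unit 3 (remaining 24 ft³)
B8 (17 ft³) → storage unit 3 (remaining 7 ft³)
B9 (51 ft³) → storage unit 4 (remaining 24 ft³)
B10 (22 ft³) → storage unit 4 (remaining 2 ft³)
B11 (14 ft³) → storage unit 5 (remaining 61 ft³)
5 storage units × 75 ft³ = 375 ft³; used 291 ft³; unused 84 ft³.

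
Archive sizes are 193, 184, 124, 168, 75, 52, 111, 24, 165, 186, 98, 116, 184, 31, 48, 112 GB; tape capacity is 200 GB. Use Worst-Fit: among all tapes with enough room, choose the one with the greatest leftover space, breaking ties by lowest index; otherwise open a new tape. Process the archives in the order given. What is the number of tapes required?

Put 193 GB in tape 1; 7 GB remain.
Put 184 GB in tape 2; 16 GB remain.
Put 124 GB in tape 3; 76 GB remain.
Put 168 GB in tape 4; 32 GB remain.
Put 75 GB in tape 3; 1 GB remain.
Put 52 GB in tape 5; 148 GB remain.
Put 111 GB in tape 5; 37 GB remain.
Put 24 GB in tape 5; 13 GB remain.
Put 165 GB in tape 6; 35 GB remain.
Put 186 GB in tape 7; 14 GB remain.
Put 98 GB in tape 8; 102 GB remain.
Put 116 GB in tape 9; 84 GB remain.
Put 184 GB in tape 10; 16 GB remain.
Put 31 GB in tape 8; 71 GB remain.
Put 48 GB in tape 9; 36 GB remain.
Put 112 GB in tape 11; 88 GB remain.
Final tapes: [193] [184] [124,75] [168] [52,111,24] [165] [186] [98,31] [116,48] [184] [112].

11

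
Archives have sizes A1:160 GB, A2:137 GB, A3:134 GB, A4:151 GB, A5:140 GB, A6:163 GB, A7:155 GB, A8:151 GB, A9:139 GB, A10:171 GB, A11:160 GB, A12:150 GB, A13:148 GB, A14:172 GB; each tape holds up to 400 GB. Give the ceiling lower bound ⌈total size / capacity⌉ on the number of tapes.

Total size = 160 + 137 + 134 + 151 + 140 + 163 + 155 + 151 + 139 + 171 + 160 + 150 + 148 + 172 = 2131 GB.
⌈2131 / 400⌉ = 6.

6 tapes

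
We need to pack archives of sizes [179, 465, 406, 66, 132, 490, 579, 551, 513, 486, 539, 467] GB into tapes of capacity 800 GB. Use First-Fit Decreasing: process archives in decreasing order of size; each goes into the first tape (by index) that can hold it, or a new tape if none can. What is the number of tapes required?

Sorted descending: 579, 551, 539, 513, 490, 486, 467, 465, 406, 179, 132, 66.
579 GB → tape 1 (remaining 221 GB)
551 GB → tape 2 (remaining 249 GB)
539 GB → tape 3 (remaining 261 GB)
513 GB → tape 4 (remaining 287 GB)
490 GB → tape 5 (remaining 310 GB)
486 GB → tape 6 (remaining 314 GB)
467 GB → tape 7 (remaining 333 GB)
465 GB → tape 8 (remaining 335 GB)
406 GB → tape 9 (remaining 394 GB)
179 GB → tape 1 (remaining 42 GB)
132 GB → tape 2 (remaining 117 GB)
66 GB → tape 2 (remaining 51 GB)
Final tapes: [579,179] [551,132,66] [539] [513] [490] [486] [467] [465] [406].

9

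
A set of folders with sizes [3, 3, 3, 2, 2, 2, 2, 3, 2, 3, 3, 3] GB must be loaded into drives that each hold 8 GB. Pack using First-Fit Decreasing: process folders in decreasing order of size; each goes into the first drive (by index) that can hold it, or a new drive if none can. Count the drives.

4

Sorted descending: 3, 3, 3, 3, 3, 3, 3, 2, 2, 2, 2, 2.
Put 3 GB in drive 1; 5 GB remain.
Put 3 GB in drive 1; 2 GB remain.
Put 3 GB in drive 2; 5 GB remain.
Put 3 GB in drive 2; 2 GB remain.
Put 3 GB in drive 3; 5 GB remain.
Put 3 GB in drive 3; 2 GB remain.
Put 3 GB in drive 4; 5 GB remain.
Put 2 GB in drive 1; 0 GB remain.
Put 2 GB in drive 2; 0 GB remain.
Put 2 GB in drive 3; 0 GB remain.
Put 2 GB in drive 4; 3 GB remain.
Put 2 GB in drive 4; 1 GB remain.
Final drives: [3,3,2] [3,3,2] [3,3,2] [3,2,2].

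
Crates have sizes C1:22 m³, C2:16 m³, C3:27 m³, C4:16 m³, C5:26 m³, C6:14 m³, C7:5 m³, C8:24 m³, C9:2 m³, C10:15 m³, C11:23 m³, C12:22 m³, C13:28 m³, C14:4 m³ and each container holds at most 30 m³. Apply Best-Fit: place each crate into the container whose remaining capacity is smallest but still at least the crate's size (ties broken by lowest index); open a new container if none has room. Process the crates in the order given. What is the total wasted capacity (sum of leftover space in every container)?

56

container 1: place C1 (22 m³), 8 m³ left
container 2: place C2 (16 m³), 14 m³ left
container 3: place C3 (27 m³), 3 m³ left
container 4: place C4 (16 m³), 14 m³ left
container 5: place C5 (26 m³), 4 m³ left
container 2: place C6 (14 m³), 0 m³ left
container 1: place C7 (5 m³), 3 m³ left
container 6: place C8 (24 m³), 6 m³ left
container 1: place C9 (2 m³), 1 m³ left
container 7: place C10 (15 m³), 15 m³ left
container 8: place C11 (23 m³), 7 m³ left
container 9: place C12 (22 m³), 8 m³ left
container 10: place C13 (28 m³), 2 m³ left
container 5: place C14 (4 m³), 0 m³ left
10 containers × 30 m³ = 300 m³; used 244 m³; unused 56 m³.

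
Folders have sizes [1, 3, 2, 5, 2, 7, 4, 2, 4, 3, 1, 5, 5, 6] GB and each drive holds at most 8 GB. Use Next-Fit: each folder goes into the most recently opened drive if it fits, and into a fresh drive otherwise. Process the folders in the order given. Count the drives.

8 drives

1 GB → drive 1 (remaining 7 GB)
3 GB → drive 1 (remaining 4 GB)
2 GB → drive 1 (remaining 2 GB)
5 GB → drive 2 (remaining 3 GB)
2 GB → drive 2 (remaining 1 GB)
7 GB → drive 3 (remaining 1 GB)
4 GB → drive 4 (remaining 4 GB)
2 GB → drive 4 (remaining 2 GB)
4 GB → drive 5 (remaining 4 GB)
3 GB → drive 5 (remaining 1 GB)
1 GB → drive 5 (remaining 0 GB)
5 GB → drive 6 (remaining 3 GB)
5 GB → drive 7 (remaining 3 GB)
6 GB → drive 8 (remaining 2 GB)
Final drives: [1,3,2] [5,2] [7] [4,2] [4,3,1] [5] [5] [6].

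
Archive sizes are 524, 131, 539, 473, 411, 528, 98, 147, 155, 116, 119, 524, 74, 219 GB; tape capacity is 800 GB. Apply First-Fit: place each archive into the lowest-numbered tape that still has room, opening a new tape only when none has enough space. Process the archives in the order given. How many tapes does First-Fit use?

tape 1: place 524 GB, 276 GB left
tape 1: place 131 GB, 145 GB left
tape 2: place 539 GB, 261 GB left
tape 3: place 473 GB, 327 GB left
tape 4: place 411 GB, 389 GB left
tape 5: place 528 GB, 272 GB left
tape 1: place 98 GB, 47 GB left
tape 2: place 147 GB, 114 GB left
tape 3: place 155 GB, 172 GB left
tape 3: place 116 GB, 56 GB left
tape 4: place 119 GB, 270 GB left
tape 6: place 524 GB, 276 GB left
tape 2: place 74 GB, 40 GB left
tape 4: place 219 GB, 51 GB left
Final tapes: [524,131,98] [539,147,74] [473,155,116] [411,119,219] [528] [524].

6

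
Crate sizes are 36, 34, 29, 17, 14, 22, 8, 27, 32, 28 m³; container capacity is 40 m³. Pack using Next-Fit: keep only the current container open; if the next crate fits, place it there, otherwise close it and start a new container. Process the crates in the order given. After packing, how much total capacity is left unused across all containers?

73

Put 36 m³ in container 1; 4 m³ remain.
Put 34 m³ in container 2; 6 m³ remain.
Put 29 m³ in container 3; 11 m³ remain.
Put 17 m³ in container 4; 23 m³ remain.
Put 14 m³ in container 4; 9 m³ remain.
Put 22 m³ in container 5; 18 m³ remain.
Put 8 m³ in container 5; 10 m³ remain.
Put 27 m³ in container 6; 13 m³ remain.
Put 32 m³ in container 7; 8 m³ remain.
Put 28 m³ in container 8; 12 m³ remain.
8 containers × 40 m³ = 320 m³; used 247 m³; unused 73 m³.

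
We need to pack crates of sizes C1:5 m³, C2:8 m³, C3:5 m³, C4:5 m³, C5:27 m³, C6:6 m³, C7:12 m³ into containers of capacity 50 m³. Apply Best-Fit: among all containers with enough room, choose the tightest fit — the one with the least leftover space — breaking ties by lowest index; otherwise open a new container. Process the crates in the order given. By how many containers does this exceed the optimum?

Best-Fit: [5,8,5,5,27] [6,12] → 2 containers.
Total size 68 m³; any packing needs at least ⌈68/50⌉ = 2 containers.
So 2 is already optimal.

0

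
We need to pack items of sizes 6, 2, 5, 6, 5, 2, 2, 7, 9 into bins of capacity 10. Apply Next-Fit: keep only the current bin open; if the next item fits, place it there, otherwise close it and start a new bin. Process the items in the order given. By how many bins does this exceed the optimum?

Next-Fit: [6,2] [5] [6] [5,2,2] [7] [9] → 6 bins.
Total size 44; any packing needs at least ⌈44/10⌉ = 5 bins.
An optimal packing achieves that bound: [9] [7,2] [6,2,2] [6] [5,5] → 5 bins.
Excess: 6 − 5 = 1.

1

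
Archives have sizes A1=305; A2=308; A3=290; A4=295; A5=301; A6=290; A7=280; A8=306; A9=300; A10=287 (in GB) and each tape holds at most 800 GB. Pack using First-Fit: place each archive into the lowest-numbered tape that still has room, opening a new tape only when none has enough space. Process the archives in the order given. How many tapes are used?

5 tapes

tape 1: place A1 (305 GB), 495 GB left
tape 1: place A2 (308 GB), 187 GB left
tape 2: place A3 (290 GB), 510 GB left
tape 2: place A4 (295 GB), 215 GB left
tape 3: place A5 (301 GB), 499 GB left
tape 3: place A6 (290 GB), 209 GB left
tape 4: place A7 (280 GB), 520 GB left
tape 4: place A8 (306 GB), 214 GB left
tape 5: place A9 (300 GB), 500 GB left
tape 5: place A10 (287 GB), 213 GB left
Final tapes: [305,308] [290,295] [301,290] [280,306] [300,287].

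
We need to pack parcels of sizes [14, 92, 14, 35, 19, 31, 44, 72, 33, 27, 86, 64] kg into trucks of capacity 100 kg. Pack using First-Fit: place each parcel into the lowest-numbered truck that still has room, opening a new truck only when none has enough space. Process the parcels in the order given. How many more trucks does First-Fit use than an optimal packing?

0

First-Fit: [14,14,35,19] [92] [31,44] [72,27] [33,64] [86] → 6 trucks.
Total size 531 kg; any packing needs at least ⌈531/100⌉ = 6 trucks.
So 6 is already optimal.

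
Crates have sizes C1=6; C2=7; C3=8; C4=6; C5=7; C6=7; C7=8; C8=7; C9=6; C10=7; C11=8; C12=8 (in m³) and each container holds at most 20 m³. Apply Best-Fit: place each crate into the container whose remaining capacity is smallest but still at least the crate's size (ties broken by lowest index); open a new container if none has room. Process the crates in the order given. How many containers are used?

Put C1 (6 m³) in container 1; 14 m³ remain.
Put C2 (7 m³) in container 1; 7 m³ remain.
Put C3 (8 m³) in container 2; 12 m³ remain.
Put C4 (6 m³) in container 1; 1 m³ remain.
Put C5 (7 m³) in container 2; 5 m³ remain.
Put C6 (7 m³) in container 3; 13 m³ remain.
Put C7 (8 m³) in container 3; 5 m³ remain.
Put C8 (7 m³) in container 4; 13 m³ remain.
Put C9 (6 m³) in container 4; 7 m³ remain.
Put C10 (7 m³) in container 4; 0 m³ remain.
Put C11 (8 m³) in container 5; 12 m³ remain.
Put C12 (8 m³) in container 5; 4 m³ remain.
Final containers: [6,7,6] [8,7] [7,8] [7,6,7] [8,8].

5 containers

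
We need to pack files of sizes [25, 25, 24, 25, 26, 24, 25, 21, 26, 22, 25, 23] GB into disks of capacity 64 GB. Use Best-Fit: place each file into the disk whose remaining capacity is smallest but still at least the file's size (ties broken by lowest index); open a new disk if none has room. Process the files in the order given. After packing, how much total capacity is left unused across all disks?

25 GB → disk 1 (remaining 39 GB)
25 GB → disk 1 (remaining 14 GB)
24 GB → disk 2 (remaining 40 GB)
25 GB → disk 2 (remaining 15 GB)
26 GB → disk 3 (remaining 38 GB)
24 GB → disk 3 (remaining 14 GB)
25 GB → disk 4 (remaining 39 GB)
21 GB → disk 4 (remaining 18 GB)
26 GB → disk 5 (remaining 38 GB)
22 GB → disk 5 (remaining 16 GB)
25 GB → disk 6 (remaining 39 GB)
23 GB → disk 6 (remaining 16 GB)
6 disks × 64 GB = 384 GB; used 291 GB; unused 93 GB.

93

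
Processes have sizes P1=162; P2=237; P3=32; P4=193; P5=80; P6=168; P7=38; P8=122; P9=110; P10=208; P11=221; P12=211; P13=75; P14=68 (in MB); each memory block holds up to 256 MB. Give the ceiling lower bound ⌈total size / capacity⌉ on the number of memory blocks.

8

Total size = 162 + 237 + 32 + 193 + 80 + 168 + 38 + 122 + 110 + 208 + 221 + 211 + 75 + 68 = 1925 MB.
⌈1925 / 256⌉ = 8.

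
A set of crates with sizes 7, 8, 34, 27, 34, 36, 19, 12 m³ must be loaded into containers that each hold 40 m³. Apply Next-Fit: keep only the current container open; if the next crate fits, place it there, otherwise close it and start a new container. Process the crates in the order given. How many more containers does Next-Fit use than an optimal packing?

Next-Fit: [7,8] [34] [27] [34] [36] [19,12] → 6 containers.
Total size 177 m³; any packing needs at least ⌈177/40⌉ = 5 containers.
An optimal packing achieves that bound: [36] [34] [34] [27,12] [19,8,7] → 5 containers.
Excess: 6 − 5 = 1.

1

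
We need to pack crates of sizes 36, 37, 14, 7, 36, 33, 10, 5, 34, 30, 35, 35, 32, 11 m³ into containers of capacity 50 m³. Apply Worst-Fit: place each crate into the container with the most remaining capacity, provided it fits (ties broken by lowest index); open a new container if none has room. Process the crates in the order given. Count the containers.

container 1: place 36 m³, 14 m³ left
container 2: place 37 m³, 13 m³ left
container 1: place 14 m³, 0 m³ left
container 2: place 7 m³, 6 m³ left
container 3: place 36 m³, 14 m³ left
container 4: place 33 m³, 17 m³ left
container 4: place 10 m³, 7 m³ left
container 3: place 5 m³, 9 m³ left
container 5: place 34 m³, 16 m³ left
container 6: place 30 m³, 20 m³ left
container 7: place 35 m³, 15 m³ left
container 8: place 35 m³, 15 m³ left
container 9: place 32 m³, 18 m³ left
container 6: place 11 m³, 9 m³ left
Final containers: [36,14] [37,7] [36,5] [33,10] [34] [30,11] [35] [35] [32].

9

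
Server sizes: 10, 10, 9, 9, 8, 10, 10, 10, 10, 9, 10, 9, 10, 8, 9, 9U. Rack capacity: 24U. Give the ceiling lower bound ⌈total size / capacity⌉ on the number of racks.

7

Total size = 10 + 10 + 9 + 9 + 8 + 10 + 10 + 10 + 10 + 9 + 10 + 9 + 10 + 8 + 9 + 9 = 150U.
⌈150 / 24⌉ = 7.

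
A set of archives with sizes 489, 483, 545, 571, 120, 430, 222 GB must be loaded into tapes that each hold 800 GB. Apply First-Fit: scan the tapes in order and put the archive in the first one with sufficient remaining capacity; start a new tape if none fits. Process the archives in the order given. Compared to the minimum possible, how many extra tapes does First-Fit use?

First-Fit: [489,120] [483,222] [545] [571] [430] → 5 tapes.
5 archives exceed 400 GB (half the capacity), and no two of those can share a tape, so at least 5 tapes are needed.
So 5 is already optimal.

0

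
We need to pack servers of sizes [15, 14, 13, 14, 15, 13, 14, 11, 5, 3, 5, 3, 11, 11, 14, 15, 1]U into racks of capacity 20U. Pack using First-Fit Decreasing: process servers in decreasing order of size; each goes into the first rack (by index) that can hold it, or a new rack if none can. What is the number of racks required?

Sorted descending: 15, 15, 15, 14, 14, 14, 14, 13, 13, 11, 11, 11, 5, 5, 3, 3, 1.
15U → rack 1 (remaining 5U)
15U → rack 2 (remaining 5U)
15U → rack 3 (remaining 5U)
14U → rack 4 (remaining 6U)
14U → rack 5 (remaining 6U)
14U → rack 6 (remaining 6U)
14U → rack 7 (remaining 6U)
13U → rack 8 (remaining 7U)
13U → rack 9 (remaining 7U)
11U → rack 10 (remaining 9U)
11U → rack 11 (remaining 9U)
11U → rack 12 (remaining 9U)
5U → rack 1 (remaining 0U)
5U → rack 2 (remaining 0U)
3U → rack 3 (remaining 2U)
3U → rack 4 (remaining 3U)
1U → rack 3 (remaining 1U)

12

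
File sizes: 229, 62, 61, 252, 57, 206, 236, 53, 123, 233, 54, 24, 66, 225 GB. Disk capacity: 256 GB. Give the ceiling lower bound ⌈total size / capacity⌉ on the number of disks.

Total size = 229 + 62 + 61 + 252 + 57 + 206 + 236 + 53 + 123 + 233 + 54 + 24 + 66 + 225 = 1881 GB.
⌈1881 / 256⌉ = 8.

8 disks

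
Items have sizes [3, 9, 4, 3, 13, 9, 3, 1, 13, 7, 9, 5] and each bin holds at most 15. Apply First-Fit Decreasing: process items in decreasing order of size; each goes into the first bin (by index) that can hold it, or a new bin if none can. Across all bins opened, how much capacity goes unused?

11

Sorted descending: 13, 13, 9, 9, 9, 7, 5, 4, 3, 3, 3, 1.
13 → bin 1 (remaining 2)
13 → bin 2 (remaining 2)
9 → bin 3 (remaining 6)
9 → bin 4 (remaining 6)
9 → bin 5 (remaining 6)
7 → bin 6 (remaining 8)
5 → bin 3 (remaining 1)
4 → bin 4 (remaining 2)
3 → bin 5 (remaining 3)
3 → bin 5 (remaining 0)
3 → bin 6 (remaining 5)
1 → bin 1 (remaining 1)
6 bins × 15 = 90; used 79; unused 11.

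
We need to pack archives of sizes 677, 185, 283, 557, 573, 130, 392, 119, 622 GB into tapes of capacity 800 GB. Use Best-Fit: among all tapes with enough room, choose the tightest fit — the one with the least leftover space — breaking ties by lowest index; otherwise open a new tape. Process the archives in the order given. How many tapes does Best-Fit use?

6

677 GB → tape 1 (remaining 123 GB)
185 GB → tape 2 (remaining 615 GB)
283 GB → tape 2 (remaining 332 GB)
557 GB → tape 3 (remaining 243 GB)
573 GB → tape 4 (remaining 227 GB)
130 GB → tape 4 (remaining 97 GB)
392 GB → tape 5 (remaining 408 GB)
119 GB → tape 1 (remaining 4 GB)
622 GB → tape 6 (remaining 178 GB)
Final tapes: [677,119] [185,283] [557] [573,130] [392] [622].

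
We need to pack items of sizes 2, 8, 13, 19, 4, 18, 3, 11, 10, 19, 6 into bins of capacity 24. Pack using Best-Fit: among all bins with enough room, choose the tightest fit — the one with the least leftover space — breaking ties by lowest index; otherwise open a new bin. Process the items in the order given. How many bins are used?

6

Put 2 in bin 1; 22 remain.
Put 8 in bin 1; 14 remain.
Put 13 in bin 1; 1 remain.
Put 19 in bin 2; 5 remain.
Put 4 in bin 2; 1 remain.
Put 18 in bin 3; 6 remain.
Put 3 in bin 3; 3 remain.
Put 11 in bin 4; 13 remain.
Put 10 in bin 4; 3 remain.
Put 19 in bin 5; 5 remain.
Put 6 in bin 6; 18 remain.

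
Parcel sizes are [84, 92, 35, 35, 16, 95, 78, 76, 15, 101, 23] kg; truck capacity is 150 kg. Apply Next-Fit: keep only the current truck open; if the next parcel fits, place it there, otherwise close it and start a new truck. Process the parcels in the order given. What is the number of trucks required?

84 kg → truck 1 (remaining 66 kg)
92 kg → truck 2 (remaining 58 kg)
35 kg → truck 2 (remaining 23 kg)
35 kg → truck 3 (remaining 115 kg)
16 kg → truck 3 (remaining 99 kg)
95 kg → truck 3 (remaining 4 kg)
78 kg → truck 4 (remaining 72 kg)
76 kg → truck 5 (remaining 74 kg)
15 kg → truck 5 (remaining 59 kg)
101 kg → truck 6 (remaining 49 kg)
23 kg → truck 6 (remaining 26 kg)
Final trucks: [84] [92,35] [35,16,95] [78] [76,15] [101,23].

6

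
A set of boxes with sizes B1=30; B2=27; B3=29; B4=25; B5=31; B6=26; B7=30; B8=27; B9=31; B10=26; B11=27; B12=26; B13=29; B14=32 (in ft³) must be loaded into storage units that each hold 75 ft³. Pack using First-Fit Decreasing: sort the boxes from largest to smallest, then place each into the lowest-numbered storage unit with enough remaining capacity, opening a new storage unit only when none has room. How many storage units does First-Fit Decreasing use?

7

Sorted descending: 32, 31, 31, 30, 30, 29, 29, 27, 27, 27, 26, 26, 26, 25.
32 ft³ → storage unit 1 (remaining 43 ft³)
31 ft³ → storage unit 1 (remaining 12 ft³)
31 ft³ → storage unit 2 (remaining 44 ft³)
30 ft³ → storage unit 2 (remaining 14 ft³)
30 ft³ → storage unit 3 (remaining 45 ft³)
29 ft³ → storage unit 3 (remaining 16 ft³)
29 ft³ → storage unit 4 (remaining 46 ft³)
27 ft³ → storage unit 4 (remaining 19 ft³)
27 ft³ → storage unit 5 (remaining 48 ft³)
27 ft³ → storage unit 5 (remaining 21 ft³)
26 ft³ → storage unit 6 (remaining 49 ft³)
26 ft³ → storage unit 6 (remaining 23 ft³)
26 ft³ → storage unit 7 (remaining 49 ft³)
25 ft³ → storage unit 7 (remaining 24 ft³)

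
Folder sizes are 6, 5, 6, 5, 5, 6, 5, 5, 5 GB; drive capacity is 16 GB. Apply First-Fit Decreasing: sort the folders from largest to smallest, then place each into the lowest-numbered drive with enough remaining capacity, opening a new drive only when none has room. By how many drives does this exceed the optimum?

First-Fit Decreasing: [6,6] [6,5,5] [5,5,5] [5] → 4 drives.
Total size 48 GB; any packing needs at least ⌈48/16⌉ = 3 drives.
An optimal packing achieves that bound: [6,5,5] [6,5,5] [6,5,5] → 3 drives.
Excess: 4 − 3 = 1.

1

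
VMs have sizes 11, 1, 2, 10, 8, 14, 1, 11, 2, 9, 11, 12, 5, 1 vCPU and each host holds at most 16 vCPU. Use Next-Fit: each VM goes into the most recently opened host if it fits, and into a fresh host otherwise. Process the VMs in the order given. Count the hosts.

host 1: place 11 vCPU, 5 vCPU left
host 1: place 1 vCPU, 4 vCPU left
host 1: place 2 vCPU, 2 vCPU left
host 2: place 10 vCPU, 6 vCPU left
host 3: place 8 vCPU, 8 vCPU left
host 4: place 14 vCPU, 2 vCPU left
host 4: place 1 vCPU, 1 vCPU left
host 5: place 11 vCPU, 5 vCPU left
host 5: place 2 vCPU, 3 vCPU left
host 6: place 9 vCPU, 7 vCPU left
host 7: place 11 vCPU, 5 vCPU left
host 8: place 12 vCPU, 4 vCPU left
host 9: place 5 vCPU, 11 vCPU left
host 9: place 1 vCPU, 10 vCPU left
Final hosts: [11,1,2] [10] [8] [14,1] [11,2] [9] [11] [12] [5,1].

9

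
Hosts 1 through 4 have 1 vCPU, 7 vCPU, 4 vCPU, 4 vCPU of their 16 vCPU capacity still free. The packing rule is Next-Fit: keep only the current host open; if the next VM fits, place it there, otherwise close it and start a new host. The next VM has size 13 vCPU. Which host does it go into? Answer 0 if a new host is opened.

0

Next-Fit only looks at host 4, which has 4 vCPU free.
13 vCPU does not fit, so a new host is opened.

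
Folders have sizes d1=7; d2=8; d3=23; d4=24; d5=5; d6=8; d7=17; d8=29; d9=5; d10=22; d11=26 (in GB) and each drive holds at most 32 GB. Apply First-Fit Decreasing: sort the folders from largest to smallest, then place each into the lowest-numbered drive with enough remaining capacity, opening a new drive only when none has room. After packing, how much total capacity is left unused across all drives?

18

Sorted descending: 29, 26, 24, 23, 22, 17, 8, 8, 7, 5, 5.
29 GB → drive 1 (remaining 3 GB)
26 GB → drive 2 (remaining 6 GB)
24 GB → drive 3 (remaining 8 GB)
23 GB → drive 4 (remaining 9 GB)
22 GB → drive 5 (remaining 10 GB)
17 GB → drive 6 (remaining 15 GB)
8 GB → drive 3 (remaining 0 GB)
8 GB → drive 4 (remaining 1 GB)
7 GB → drive 5 (remaining 3 GB)
5 GB → drive 2 (remaining 1 GB)
5 GB → drive 6 (remaining 10 GB)
6 drives × 32 GB = 192 GB; used 174 GB; unused 18 GB.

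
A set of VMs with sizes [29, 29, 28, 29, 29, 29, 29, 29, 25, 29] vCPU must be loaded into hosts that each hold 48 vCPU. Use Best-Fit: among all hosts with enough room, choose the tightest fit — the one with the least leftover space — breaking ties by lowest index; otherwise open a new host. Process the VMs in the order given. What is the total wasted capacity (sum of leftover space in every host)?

host 1: place 29 vCPU, 19 vCPU left
host 2: place 29 vCPU, 19 vCPU left
host 3: place 28 vCPU, 20 vCPU left
host 4: place 29 vCPU, 19 vCPU left
host 5: place 29 vCPU, 19 vCPU left
host 6: place 29 vCPU, 19 vCPU left
host 7: place 29 vCPU, 19 vCPU left
host 8: place 29 vCPU, 19 vCPU left
host 9: place 25 vCPU, 23 vCPU left
host 10: place 29 vCPU, 19 vCPU left
10 hosts × 48 vCPU = 480 vCPU; used 285 vCPU; unused 195 vCPU.

195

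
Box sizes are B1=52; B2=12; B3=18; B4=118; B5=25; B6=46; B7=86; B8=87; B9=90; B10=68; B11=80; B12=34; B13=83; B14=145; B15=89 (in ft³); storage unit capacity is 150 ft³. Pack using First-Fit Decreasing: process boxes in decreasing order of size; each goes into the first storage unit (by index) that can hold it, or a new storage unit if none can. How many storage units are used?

Sorted descending: 145, 118, 90, 89, 87, 86, 83, 80, 68, 52, 46, 34, 25, 18, 12.
145 ft³ → storage unit 1 (remaining 5 ft³)
118 ft³ → storage unit 2 (remaining 32 ft³)
90 ft³ → storage unit 3 (remaining 60 ft³)
89 ft³ → storage unit 4 (remaining 61 ft³)
87 ft³ → storage unit 5 (remaining 63 ft³)
86 ft³ → storage unit 6 (remaining 64 ft³)
83 ft³ → storage unit 7 (remaining 67 ft³)
80 ft³ → storage unit 8 (remaining 70 ft³)
68 ft³ → storage unit 8 (remaining 2 ft³)
52 ft³ → storage unit 3 (remaining 8 ft³)
46 ft³ → storage unit 4 (remaining 15 ft³)
34 ft³ → storage unit 5 (remaining 29 ft³)
25 ft³ → storage unit 2 (remaining 7 ft³)
18 ft³ → storage unit 5 (remaining 11 ft³)
12 ft³ → storage unit 4 (remaining 3 ft³)

8 storage units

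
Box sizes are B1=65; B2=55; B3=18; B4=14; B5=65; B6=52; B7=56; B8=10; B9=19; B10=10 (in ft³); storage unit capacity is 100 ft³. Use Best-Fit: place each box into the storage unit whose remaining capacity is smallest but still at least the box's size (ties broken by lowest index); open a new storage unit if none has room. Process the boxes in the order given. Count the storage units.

storage unit 1: place B1 (65 ft³), 35 ft³ left
storage unit 2: place B2 (55 ft³), 45 ft³ left
storage unit 1: place B3 (18 ft³), 17 ft³ left
storage unit 1: place B4 (14 ft³), 3 ft³ left
storage unit 3: place B5 (65 ft³), 35 ft³ left
storage unit 4: place B6 (52 ft³), 48 ft³ left
storage unit 5: place B7 (56 ft³), 44 ft³ left
storage unit 3: place B8 (10 ft³), 25 ft³ left
storage unit 3: place B9 (19 ft³), 6 ft³ left
storage unit 5: place B10 (10 ft³), 34 ft³ left
Final storage units: [65,18,14] [55] [65,10,19] [52] [56,10].

5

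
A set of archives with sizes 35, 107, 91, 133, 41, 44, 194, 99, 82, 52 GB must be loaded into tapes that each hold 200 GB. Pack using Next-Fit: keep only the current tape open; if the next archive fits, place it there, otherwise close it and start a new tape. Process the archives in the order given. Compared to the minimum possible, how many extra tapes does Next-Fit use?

2

Next-Fit: [35,107] [91] [133,41] [44] [194] [99,82] [52] → 7 tapes.
Total size 878 GB; any packing needs at least ⌈878/200⌉ = 5 tapes.
An optimal packing achieves that bound: [194] [133,52] [107,91] [99,82] [44,41,35] → 5 tapes.
Excess: 7 − 5 = 2.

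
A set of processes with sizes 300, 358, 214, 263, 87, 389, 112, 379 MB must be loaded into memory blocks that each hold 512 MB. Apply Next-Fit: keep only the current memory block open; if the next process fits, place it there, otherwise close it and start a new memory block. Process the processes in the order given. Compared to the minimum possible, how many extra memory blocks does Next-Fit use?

0

Next-Fit: [300] [358] [214,263] [87,389] [112,379] → 5 memory blocks.
Total size 2102 MB; any packing needs at least ⌈2102/512⌉ = 5 memory blocks.
So 5 is already optimal.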